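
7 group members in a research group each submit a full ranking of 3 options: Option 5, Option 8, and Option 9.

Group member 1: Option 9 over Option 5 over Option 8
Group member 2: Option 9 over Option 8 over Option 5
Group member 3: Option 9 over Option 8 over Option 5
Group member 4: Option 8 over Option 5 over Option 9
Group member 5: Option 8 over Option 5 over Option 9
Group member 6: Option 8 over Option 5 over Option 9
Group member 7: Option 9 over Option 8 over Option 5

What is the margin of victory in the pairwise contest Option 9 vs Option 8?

1

Ballots ranking Option 9 above Option 8: 4.
Ballots ranking Option 8 above Option 9: 3.
Option 9 wins 4–3, a margin of 1.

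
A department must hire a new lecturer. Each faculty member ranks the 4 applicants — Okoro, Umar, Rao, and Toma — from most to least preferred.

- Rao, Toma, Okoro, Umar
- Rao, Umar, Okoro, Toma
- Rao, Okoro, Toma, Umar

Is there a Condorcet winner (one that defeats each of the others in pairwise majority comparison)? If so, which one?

Rao

Head-to-head results (3 voters total):
Okoro vs Umar: Okoro wins 2–1.
Okoro vs Rao: Rao wins 3–0.
Okoro vs Toma: Okoro wins 2–1.
Umar vs Rao: Rao wins 3–0.
Umar vs Toma: Toma wins 2–1.
Rao vs Toma: Rao wins 3–0.
Rao beats each rival — Okoro (3–0), Umar (3–0), Toma (3–0) — so Rao is the Condorcet winner.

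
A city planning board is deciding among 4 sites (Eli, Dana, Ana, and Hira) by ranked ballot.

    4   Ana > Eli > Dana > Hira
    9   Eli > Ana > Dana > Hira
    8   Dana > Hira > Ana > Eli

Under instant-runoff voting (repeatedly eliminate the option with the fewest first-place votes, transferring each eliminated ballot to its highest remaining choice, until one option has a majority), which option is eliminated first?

Round 1: Eli 9, Dana 8, Ana 4, Hira 0. Hira has the fewest and is eliminated.
Round 2: Eli 9, Dana 8, Ana 4. Ana has the fewest and is eliminated.
Round 3: Eli 13, Dana 8. Eli has a majority.

Hira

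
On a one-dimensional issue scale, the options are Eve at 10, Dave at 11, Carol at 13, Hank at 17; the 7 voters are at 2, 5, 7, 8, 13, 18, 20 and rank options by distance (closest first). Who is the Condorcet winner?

With single-peaked preferences on a line, the Condorcet winner is the candidate closest to the median voter.
The median voter (position 8) is closest to Eve at 10.
Check: Eve vs Hank — voters closer to Eve: 5 of 7.

Eve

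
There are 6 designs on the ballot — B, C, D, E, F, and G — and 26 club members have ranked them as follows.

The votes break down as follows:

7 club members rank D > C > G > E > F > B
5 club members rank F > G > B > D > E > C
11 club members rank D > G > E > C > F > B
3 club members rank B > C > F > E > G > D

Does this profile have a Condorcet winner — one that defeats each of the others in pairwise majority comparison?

Head-to-head results (26 voters total):
B vs C: C wins 18–8.
B vs D: D wins 18–8.
B vs E: E wins 18–8.
B vs F: F wins 23–3.
B vs G: G wins 23–3.
C vs D: D wins 23–3.
C vs E: E wins 16–10.
C vs F: C wins 21–5.
C vs G: G wins 16–10.
D vs E: D wins 23–3.
D vs F: D wins 18–8.
D vs G: D wins 18–8.
E vs F: E wins 18–8.
E vs G: G wins 23–3.
F vs G: G wins 18–8.
D beats each rival — B (18–8), C (23–3), E (23–3), F (18–8), G (18–8) — so D is the Condorcet winner.

Yes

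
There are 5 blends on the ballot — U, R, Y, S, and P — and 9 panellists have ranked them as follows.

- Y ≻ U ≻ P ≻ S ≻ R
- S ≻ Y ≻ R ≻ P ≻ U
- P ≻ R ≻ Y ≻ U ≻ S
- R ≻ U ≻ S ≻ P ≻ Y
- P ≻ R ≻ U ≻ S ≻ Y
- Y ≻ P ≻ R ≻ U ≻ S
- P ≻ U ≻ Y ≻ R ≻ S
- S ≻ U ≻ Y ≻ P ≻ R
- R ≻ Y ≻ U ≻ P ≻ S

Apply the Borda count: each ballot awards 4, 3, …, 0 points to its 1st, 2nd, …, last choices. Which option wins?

Borda scores:
  U: 3 + 0 + 1 + 3 + 2 + 1 + 3 + 3 + 2 = 18
  R: 0 + 2 + 3 + 4 + 3 + 2 + 1 + 0 + 4 = 19
  Y: 4 + 3 + 2 + 0 + 0 + 4 + 2 + 2 + 3 = 20
  S: 1 + 4 + 0 + 2 + 1 + 0 + 0 + 4 + 0 = 12
  P: 2 + 1 + 4 + 1 + 4 + 3 + 4 + 1 + 1 = 21
P has the highest total.

P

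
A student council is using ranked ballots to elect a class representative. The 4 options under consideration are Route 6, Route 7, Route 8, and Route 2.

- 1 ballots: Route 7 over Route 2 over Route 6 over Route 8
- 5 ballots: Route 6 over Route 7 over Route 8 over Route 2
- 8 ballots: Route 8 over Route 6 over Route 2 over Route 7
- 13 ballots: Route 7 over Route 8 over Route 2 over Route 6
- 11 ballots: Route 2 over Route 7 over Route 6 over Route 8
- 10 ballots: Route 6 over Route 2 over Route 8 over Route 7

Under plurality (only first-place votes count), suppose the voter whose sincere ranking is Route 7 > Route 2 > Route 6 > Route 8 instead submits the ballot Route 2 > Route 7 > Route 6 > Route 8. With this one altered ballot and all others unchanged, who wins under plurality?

First-place totals with the altered ballot: Route 6 15, Route 7 13, Route 8 8, Route 2 12.
The winner is unchanged: still Route 6.

Route 6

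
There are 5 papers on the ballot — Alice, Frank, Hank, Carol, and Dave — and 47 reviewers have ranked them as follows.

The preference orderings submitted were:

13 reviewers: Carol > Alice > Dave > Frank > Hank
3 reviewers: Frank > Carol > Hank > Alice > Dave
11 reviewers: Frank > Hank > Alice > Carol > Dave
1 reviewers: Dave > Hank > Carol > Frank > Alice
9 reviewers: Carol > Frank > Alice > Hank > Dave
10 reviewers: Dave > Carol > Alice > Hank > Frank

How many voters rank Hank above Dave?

23

Ballots ranking Hank above Dave: 3+11+9 = 23.
Ballots ranking Dave above Hank: 13+1+10 = 24.
So 23 of 47 voters prefer Hank to Dave.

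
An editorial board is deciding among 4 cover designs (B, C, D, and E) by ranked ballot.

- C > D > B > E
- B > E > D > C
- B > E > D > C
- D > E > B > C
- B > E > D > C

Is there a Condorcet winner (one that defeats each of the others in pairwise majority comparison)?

Head-to-head results (5 voters total):
B vs C: B wins 4–1.
B vs D: B wins 3–2.
B vs E: B wins 4–1.
C vs D: D wins 4–1.
C vs E: E wins 4–1.
D vs E: E wins 3–2.
B beats each rival — C (4–1), D (3–2), E (4–1) — so B is the Condorcet winner.

Yes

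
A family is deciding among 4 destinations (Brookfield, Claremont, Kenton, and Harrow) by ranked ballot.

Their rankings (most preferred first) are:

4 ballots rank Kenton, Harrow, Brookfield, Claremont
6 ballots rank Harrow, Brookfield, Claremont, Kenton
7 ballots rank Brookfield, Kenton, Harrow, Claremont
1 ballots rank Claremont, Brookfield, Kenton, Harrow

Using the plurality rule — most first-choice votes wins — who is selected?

First-place vote totals:
  Brookfield: 7
  Claremont: 1
  Kenton: 4
  Harrow: 6
Brookfield has the most first-place votes.

Brookfield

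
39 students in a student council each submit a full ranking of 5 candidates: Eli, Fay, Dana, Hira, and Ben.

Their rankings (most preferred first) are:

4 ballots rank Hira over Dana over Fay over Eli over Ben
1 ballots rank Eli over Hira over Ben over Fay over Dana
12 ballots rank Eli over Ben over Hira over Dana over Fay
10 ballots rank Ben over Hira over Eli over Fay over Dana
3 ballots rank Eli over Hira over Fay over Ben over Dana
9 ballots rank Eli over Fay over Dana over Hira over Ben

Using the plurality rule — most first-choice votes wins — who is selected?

Eli

First-place vote totals:
  Eli: 25
  Fay: 0
  Dana: 0
  Hira: 4
  Ben: 10
Eli has the most first-place votes.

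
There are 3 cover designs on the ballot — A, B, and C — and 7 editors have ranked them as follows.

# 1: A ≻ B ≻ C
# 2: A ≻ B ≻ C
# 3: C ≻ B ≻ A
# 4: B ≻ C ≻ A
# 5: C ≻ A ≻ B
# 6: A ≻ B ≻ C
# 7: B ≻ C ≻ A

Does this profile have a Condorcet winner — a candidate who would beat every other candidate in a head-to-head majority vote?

Head-to-head results (7 voters total):
A vs B: A wins 4–3.
A vs C: C wins 4–3.
B vs C: B wins 5–2.
No candidate beats all others: A beats B beats C beats A, a majority cycle.

No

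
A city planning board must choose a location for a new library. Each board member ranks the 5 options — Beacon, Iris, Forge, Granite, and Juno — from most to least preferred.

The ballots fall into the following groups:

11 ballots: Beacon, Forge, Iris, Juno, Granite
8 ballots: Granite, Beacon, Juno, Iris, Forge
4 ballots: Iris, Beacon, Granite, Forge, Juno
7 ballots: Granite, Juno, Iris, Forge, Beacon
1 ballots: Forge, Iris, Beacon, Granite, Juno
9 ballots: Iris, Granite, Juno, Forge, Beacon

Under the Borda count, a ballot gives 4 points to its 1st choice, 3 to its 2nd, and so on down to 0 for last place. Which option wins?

Borda scores:
  Beacon: 11·4 + 8·3 + 4·3 + 7·0 + 2 + 9·0 = 82
  Iris: 11·2 + 8·1 + 4·4 + 7·2 + 3 + 9·4 = 99
  Forge: 11·3 + 8·0 + 4·1 + 7·1 + 4 + 9·1 = 57
  Granite: 11·0 + 8·4 + 4·2 + 7·4 + 1 + 9·3 = 96
  Juno: 11·1 + 8·2 + 4·0 + 7·3 + 0 + 9·2 = 66
Iris has the highest total.

Iris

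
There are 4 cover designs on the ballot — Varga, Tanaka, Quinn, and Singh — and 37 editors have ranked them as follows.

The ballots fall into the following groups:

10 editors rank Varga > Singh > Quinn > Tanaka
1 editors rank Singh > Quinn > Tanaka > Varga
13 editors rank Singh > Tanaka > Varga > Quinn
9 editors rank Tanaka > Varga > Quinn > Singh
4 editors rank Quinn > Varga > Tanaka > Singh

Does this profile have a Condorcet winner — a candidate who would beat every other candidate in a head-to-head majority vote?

No

Head-to-head results (37 voters total):
Varga vs Tanaka: Tanaka wins 23–14.
Varga vs Quinn: Varga wins 32–5.
Varga vs Singh: Varga wins 23–14.
Tanaka vs Quinn: Tanaka wins 22–15.
Tanaka vs Singh: Singh wins 24–13.
Quinn vs Singh: Singh wins 24–13.
No candidate beats all others: Varga beats Singh beats Tanaka beats Varga, a majority cycle.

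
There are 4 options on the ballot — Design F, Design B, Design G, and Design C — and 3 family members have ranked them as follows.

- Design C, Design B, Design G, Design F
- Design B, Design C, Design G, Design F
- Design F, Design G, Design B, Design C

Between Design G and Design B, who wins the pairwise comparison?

Design B

Ballots ranking Design G above Design B: 1.
Ballots ranking Design B above Design G: 2.
Design B wins the head-to-head, 2–1.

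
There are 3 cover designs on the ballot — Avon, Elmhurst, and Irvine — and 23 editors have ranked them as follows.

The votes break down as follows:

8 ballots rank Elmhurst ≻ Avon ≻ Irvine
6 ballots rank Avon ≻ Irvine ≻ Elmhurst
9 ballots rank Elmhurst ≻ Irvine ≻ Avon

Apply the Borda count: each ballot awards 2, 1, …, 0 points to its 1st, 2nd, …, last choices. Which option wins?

Elmhurst

Borda scores:
  Avon: 8·1 + 6·2 + 9·0 = 20
  Elmhurst: 8·2 + 6·0 + 9·2 = 34
  Irvine: 8·0 + 6·1 + 9·1 = 15
Elmhurst has the highest total.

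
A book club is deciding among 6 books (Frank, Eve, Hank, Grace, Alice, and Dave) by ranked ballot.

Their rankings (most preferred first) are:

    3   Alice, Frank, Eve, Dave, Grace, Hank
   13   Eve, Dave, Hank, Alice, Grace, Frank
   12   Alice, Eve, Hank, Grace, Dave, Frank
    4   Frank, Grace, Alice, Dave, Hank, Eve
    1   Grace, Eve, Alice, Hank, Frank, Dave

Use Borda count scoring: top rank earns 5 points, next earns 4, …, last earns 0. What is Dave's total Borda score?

78

Borda scores:
  Frank: 3·4 + 13·0 + 12·0 + 4·5 + 1 = 33
  Eve: 3·3 + 13·5 + 12·4 + 4·0 + 4 = 126
  Hank: 3·0 + 13·3 + 12·3 + 4·1 + 2 = 81
  Grace: 3·1 + 13·1 + 12·2 + 4·4 + 5 = 61
  Alice: 3·5 + 13·2 + 12·5 + 4·3 + 3 = 116
  Dave: 3·2 + 13·4 + 12·1 + 4·2 + 0 = 78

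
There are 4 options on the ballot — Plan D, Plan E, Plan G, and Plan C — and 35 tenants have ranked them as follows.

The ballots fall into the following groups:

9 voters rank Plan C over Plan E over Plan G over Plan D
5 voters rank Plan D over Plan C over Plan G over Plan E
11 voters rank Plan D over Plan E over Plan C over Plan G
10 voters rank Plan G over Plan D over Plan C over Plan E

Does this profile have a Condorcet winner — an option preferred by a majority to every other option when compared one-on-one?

No

Head-to-head results (35 voters total):
Plan D vs Plan E: Plan D wins 26–9.
Plan D vs Plan G: Plan G wins 19–16.
Plan D vs Plan C: Plan D wins 26–9.
Plan E vs Plan G: Plan E wins 20–15.
Plan E vs Plan C: Plan C wins 24–11.
Plan G vs Plan C: Plan C wins 25–10.
No candidate beats all others: Plan D beats Plan E beats Plan G beats Plan D, a majority cycle.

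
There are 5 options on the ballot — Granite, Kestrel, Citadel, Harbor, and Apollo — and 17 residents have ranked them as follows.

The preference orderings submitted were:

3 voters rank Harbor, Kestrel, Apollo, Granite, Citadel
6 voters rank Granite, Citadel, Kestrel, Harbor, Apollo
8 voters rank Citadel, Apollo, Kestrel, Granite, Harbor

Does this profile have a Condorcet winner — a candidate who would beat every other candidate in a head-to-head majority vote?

Head-to-head results (17 voters total):
Granite vs Kestrel: Kestrel wins 11–6.
Granite vs Citadel: Granite wins 9–8.
Granite vs Harbor: Granite wins 14–3.
Granite vs Apollo: Apollo wins 11–6.
Kestrel vs Citadel: Citadel wins 14–3.
Kestrel vs Harbor: Kestrel wins 14–3.
Kestrel vs Apollo: Kestrel wins 9–8.
Citadel vs Harbor: Citadel wins 14–3.
Citadel vs Apollo: Citadel wins 14–3.
Harbor vs Apollo: Harbor wins 9–8.
No candidate beats all others: Granite beats Citadel beats Kestrel beats Granite, a majority cycle.

No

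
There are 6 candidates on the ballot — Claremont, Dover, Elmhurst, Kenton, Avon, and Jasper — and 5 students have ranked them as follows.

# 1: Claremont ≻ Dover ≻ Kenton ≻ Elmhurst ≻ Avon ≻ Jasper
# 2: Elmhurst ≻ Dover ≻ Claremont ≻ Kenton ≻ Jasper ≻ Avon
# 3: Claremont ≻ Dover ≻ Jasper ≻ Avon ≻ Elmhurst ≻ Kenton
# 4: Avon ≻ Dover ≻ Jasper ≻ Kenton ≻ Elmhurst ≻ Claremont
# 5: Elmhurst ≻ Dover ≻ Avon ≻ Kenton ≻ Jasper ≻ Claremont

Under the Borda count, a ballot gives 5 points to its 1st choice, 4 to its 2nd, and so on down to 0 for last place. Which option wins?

Borda scores:
  Claremont: 5 + 3 + 5 + 0 + 0 = 13
  Dover: 4 + 4 + 4 + 4 + 4 = 20
  Elmhurst: 2 + 5 + 1 + 1 + 5 = 14
  Kenton: 3 + 2 + 0 + 2 + 2 = 9
  Avon: 1 + 0 + 2 + 5 + 3 = 11
  Jasper: 0 + 1 + 3 + 3 + 1 = 8
Dover has the highest total.

Dover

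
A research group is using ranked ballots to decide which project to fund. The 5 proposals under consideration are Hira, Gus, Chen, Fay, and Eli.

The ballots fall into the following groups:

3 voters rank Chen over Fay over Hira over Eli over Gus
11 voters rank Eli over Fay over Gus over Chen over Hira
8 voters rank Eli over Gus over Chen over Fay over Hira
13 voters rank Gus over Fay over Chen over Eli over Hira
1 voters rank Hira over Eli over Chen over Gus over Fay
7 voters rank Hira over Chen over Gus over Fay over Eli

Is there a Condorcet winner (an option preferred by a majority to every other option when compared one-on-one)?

Head-to-head results (43 voters total):
Hira vs Gus: Gus wins 32–11.
Hira vs Chen: Chen wins 35–8.
Hira vs Fay: Fay wins 35–8.
Hira vs Eli: Eli wins 32–11.
Gus vs Chen: Gus wins 32–11.
Gus vs Fay: Gus wins 29–14.
Gus vs Eli: Eli wins 23–20.
Chen vs Fay: Fay wins 24–19.
Chen vs Eli: Chen wins 23–20.
Fay vs Eli: Fay wins 23–20.
No candidate beats all others: Gus beats Chen beats Eli beats Gus, a majority cycle.

No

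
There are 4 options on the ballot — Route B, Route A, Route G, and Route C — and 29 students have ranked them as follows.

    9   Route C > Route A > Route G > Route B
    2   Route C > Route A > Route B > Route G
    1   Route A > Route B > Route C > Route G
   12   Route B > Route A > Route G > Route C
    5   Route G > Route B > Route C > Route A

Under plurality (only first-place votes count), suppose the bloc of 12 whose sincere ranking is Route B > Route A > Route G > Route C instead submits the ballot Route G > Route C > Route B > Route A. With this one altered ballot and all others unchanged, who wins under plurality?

Route G

First-place totals with the altered ballot: Route B 0, Route A 1, Route G 17, Route C 11.
The switch changes the winner from Route B to Route G.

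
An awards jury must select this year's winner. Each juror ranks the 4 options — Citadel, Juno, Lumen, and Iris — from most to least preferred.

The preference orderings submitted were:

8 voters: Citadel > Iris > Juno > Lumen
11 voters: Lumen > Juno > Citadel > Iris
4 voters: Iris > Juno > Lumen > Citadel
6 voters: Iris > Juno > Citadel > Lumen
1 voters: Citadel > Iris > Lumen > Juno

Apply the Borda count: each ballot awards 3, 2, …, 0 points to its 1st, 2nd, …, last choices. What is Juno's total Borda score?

50

Borda scores:
  Citadel: 8·3 + 11·1 + 4·0 + 6·1 + 3 = 44
  Juno: 8·1 + 11·2 + 4·2 + 6·2 + 0 = 50
  Lumen: 8·0 + 11·3 + 4·1 + 6·0 + 1 = 38
  Iris: 8·2 + 11·0 + 4·3 + 6·3 + 2 = 48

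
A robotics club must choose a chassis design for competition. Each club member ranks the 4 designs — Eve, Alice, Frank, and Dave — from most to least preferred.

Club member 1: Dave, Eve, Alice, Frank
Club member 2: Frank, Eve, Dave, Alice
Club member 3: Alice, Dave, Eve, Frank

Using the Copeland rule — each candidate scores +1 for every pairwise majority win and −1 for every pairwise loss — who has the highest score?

Pairwise results:
  Eve vs Alice: Eve wins 2–1.
  Eve vs Frank: Eve wins 2–1.
  Eve vs Dave: Dave wins 2–1.
  Alice vs Frank: Alice wins 2–1.
  Alice vs Dave: Dave wins 2–1.
  Frank vs Dave: Dave wins 2–1.
Copeland scores (wins − losses):
  Eve: 2 − 1 = 1
  Alice: 1 − 2 = -1
  Frank: 0 − 3 = -3
  Dave: 3 − 0 = 3
Dave has the best Copeland score.

Dave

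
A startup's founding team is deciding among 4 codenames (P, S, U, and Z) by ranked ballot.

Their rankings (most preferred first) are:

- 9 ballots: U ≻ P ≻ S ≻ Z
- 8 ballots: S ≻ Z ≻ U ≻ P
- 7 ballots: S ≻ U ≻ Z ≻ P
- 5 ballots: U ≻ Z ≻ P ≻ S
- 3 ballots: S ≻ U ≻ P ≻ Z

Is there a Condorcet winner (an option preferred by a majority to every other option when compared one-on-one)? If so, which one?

Head-to-head results (32 voters total):
P vs S: S wins 18–14.
P vs U: U wins 32–0.
P vs Z: Z wins 20–12.
S vs U: S wins 18–14.
S vs Z: S wins 27–5.
U vs Z: U wins 24–8.
S beats each rival — P (18–14), U (18–14), Z (27–5) — so S is the Condorcet winner.

S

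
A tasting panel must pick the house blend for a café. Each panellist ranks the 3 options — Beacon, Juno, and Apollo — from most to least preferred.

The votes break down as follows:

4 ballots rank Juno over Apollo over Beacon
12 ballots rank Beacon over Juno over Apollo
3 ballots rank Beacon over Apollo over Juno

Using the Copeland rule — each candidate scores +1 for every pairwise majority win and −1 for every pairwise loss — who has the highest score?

Beacon

Pairwise results:
  Beacon vs Juno: Beacon wins 15–4.
  Beacon vs Apollo: Beacon wins 15–4.
  Juno vs Apollo: Juno wins 16–3.
Copeland scores (wins − losses):
  Beacon: 2 − 0 = 2
  Juno: 1 − 1 = 0
  Apollo: 0 − 2 = -2
Beacon has the best Copeland score.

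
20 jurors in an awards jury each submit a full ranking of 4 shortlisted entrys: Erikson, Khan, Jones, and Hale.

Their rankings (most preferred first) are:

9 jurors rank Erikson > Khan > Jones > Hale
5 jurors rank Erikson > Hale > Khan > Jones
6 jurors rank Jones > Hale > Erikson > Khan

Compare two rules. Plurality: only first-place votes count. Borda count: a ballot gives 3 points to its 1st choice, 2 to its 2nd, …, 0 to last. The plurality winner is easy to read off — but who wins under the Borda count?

Erikson

Plurality first-place counts: Erikson 14, Khan 0, Jones 6, Hale 0 → Erikson.
Borda totals: Erikson 48, Khan 23, Jones 27, Hale 22 → Erikson.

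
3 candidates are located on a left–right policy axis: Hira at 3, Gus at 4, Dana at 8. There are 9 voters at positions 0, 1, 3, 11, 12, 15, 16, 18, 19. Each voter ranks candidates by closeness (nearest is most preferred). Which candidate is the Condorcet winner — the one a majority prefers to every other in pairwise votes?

With single-peaked preferences on a line, the Condorcet winner is the candidate closest to the median voter.
The median voter (position 12) is closest to Dana at 8.
Check: Dana vs Gus — voters closer to Dana: 6 of 9.

Dana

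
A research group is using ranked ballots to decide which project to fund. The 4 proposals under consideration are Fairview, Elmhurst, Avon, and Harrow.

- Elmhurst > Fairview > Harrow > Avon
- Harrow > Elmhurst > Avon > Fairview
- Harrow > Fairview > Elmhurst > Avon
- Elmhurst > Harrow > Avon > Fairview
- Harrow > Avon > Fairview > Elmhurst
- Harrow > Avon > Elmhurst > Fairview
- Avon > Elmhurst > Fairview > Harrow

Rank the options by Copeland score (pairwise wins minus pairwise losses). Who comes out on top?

Pairwise results:
  Fairview vs Elmhurst: Elmhurst wins 5–2.
  Fairview vs Avon: Avon wins 5–2.
  Fairview vs Harrow: Harrow wins 5–2.
  Elmhurst vs Avon: Elmhurst wins 4–3.
  Elmhurst vs Harrow: Harrow wins 4–3.
  Avon vs Harrow: Harrow wins 6–1.
Copeland scores (wins − losses):
  Fairview: 0 − 3 = -3
  Elmhurst: 2 − 1 = 1
  Avon: 1 − 2 = -1
  Harrow: 3 − 0 = 3
Harrow has the best Copeland score.

Harrow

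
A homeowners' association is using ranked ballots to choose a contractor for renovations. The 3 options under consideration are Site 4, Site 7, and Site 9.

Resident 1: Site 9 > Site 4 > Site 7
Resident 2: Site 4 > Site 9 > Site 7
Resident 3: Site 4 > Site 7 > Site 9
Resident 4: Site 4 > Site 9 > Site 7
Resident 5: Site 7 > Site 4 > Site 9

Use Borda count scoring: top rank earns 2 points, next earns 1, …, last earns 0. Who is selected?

Site 4

Borda scores:
  Site 4: 1 + 2 + 2 + 2 + 1 = 8
  Site 7: 0 + 0 + 1 + 0 + 2 = 3
  Site 9: 2 + 1 + 0 + 1 + 0 = 4
Site 4 has the highest total.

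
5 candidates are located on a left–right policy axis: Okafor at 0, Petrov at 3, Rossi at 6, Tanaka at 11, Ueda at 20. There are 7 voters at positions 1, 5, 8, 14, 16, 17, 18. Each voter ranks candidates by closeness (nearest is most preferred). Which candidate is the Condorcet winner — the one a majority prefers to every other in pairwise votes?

Tanaka

With single-peaked preferences on a line, the Condorcet winner is the candidate closest to the median voter.
The median voter (position 14) is closest to Tanaka at 11.
Check: Tanaka vs Rossi — voters closer to Tanaka: 4 of 7.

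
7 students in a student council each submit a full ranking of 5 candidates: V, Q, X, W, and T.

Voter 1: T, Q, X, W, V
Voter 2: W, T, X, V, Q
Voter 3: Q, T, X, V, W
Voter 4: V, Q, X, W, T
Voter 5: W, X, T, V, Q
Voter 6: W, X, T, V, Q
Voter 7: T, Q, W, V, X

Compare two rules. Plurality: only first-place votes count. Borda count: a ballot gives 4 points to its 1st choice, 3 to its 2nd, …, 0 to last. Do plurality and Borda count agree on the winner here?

Plurality first-place counts: V 1, Q 1, X 0, W 3, T 2 → W.
Borda totals: V 9, Q 13, X 14, W 16, T 18 → T.
The two rules disagree: plurality picks W, Borda picks T.

No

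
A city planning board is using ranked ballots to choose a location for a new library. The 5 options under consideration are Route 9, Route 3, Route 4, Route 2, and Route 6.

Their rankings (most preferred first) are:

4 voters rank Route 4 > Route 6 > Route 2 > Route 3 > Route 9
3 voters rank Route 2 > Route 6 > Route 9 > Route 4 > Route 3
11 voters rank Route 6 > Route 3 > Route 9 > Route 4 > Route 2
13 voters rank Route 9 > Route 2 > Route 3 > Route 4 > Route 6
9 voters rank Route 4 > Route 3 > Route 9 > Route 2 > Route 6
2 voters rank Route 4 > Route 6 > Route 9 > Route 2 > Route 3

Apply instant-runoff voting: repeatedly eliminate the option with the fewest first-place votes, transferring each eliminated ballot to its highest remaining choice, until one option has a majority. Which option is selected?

Route 4

Round 1: Route 4 15, Route 9 13, Route 6 11, Route 2 3, Route 3 0. Route 3 has the fewest and is eliminated.
Round 2: Route 4 15, Route 9 13, Route 6 11, Route 2 3. Route 2 has the fewest and is eliminated.
Round 3: Route 4 15, Route 6 14, Route 9 13. Route 9 has the fewest and is eliminated.
Round 4: Route 4 28, Route 6 14. Route 4 has a majority.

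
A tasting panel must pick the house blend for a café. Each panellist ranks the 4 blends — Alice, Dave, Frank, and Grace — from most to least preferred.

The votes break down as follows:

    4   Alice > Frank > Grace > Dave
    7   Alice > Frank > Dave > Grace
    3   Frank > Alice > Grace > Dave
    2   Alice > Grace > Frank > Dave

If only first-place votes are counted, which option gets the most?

Alice

First-place vote totals:
  Alice: 13
  Dave: 0
  Frank: 3
  Grace: 0
Alice has the most first-place votes.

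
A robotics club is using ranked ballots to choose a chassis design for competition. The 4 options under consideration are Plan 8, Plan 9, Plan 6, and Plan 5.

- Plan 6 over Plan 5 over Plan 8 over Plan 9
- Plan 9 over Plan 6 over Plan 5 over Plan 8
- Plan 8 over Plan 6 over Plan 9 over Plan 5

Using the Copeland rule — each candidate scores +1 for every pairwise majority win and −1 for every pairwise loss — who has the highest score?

Plan 6

Pairwise results:
  Plan 8 vs Plan 9: Plan 8 wins 2–1.
  Plan 8 vs Plan 6: Plan 6 wins 2–1.
  Plan 8 vs Plan 5: Plan 5 wins 2–1.
  Plan 9 vs Plan 6: Plan 6 wins 2–1.
  Plan 9 vs Plan 5: Plan 9 wins 2–1.
  Plan 6 vs Plan 5: Plan 6 wins 3–0.
Copeland scores (wins − losses):
  Plan 8: 1 − 2 = -1
  Plan 9: 1 − 2 = -1
  Plan 6: 3 − 0 = 3
  Plan 5: 1 − 2 = -1
Plan 6 has the best Copeland score.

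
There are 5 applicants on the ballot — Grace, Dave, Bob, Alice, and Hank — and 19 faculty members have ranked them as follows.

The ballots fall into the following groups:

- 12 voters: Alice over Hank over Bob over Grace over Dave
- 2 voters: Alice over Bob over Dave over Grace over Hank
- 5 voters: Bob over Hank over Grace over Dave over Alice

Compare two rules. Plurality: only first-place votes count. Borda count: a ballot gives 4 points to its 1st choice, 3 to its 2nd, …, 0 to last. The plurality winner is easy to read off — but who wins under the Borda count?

Alice

Plurality first-place counts: Grace 0, Dave 0, Bob 5, Alice 14, Hank 0 → Alice.
Borda totals: Grace 24, Dave 9, Bob 50, Alice 56, Hank 51 → Alice.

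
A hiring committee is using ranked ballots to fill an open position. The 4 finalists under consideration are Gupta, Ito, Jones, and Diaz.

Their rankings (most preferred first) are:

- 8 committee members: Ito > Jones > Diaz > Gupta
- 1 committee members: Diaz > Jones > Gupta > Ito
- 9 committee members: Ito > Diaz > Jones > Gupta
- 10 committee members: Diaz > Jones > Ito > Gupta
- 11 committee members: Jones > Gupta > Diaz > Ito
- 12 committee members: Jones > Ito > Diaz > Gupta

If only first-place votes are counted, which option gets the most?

Jones

First-place vote totals:
  Gupta: 0
  Ito: 17
  Jones: 23
  Diaz: 11
Jones has the most first-place votes.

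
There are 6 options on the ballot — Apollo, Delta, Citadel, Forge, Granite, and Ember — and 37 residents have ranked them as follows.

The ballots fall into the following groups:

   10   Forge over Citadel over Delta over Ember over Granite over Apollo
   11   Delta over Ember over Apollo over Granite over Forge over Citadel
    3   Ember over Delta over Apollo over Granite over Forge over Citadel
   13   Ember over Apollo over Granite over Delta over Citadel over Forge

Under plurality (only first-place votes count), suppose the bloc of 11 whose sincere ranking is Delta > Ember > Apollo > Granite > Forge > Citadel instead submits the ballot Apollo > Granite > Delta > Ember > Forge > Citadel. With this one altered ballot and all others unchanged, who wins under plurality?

First-place totals with the altered ballot: Apollo 11, Delta 0, Citadel 0, Forge 10, Granite 0, Ember 16.
The winner is unchanged: still Ember.

Ember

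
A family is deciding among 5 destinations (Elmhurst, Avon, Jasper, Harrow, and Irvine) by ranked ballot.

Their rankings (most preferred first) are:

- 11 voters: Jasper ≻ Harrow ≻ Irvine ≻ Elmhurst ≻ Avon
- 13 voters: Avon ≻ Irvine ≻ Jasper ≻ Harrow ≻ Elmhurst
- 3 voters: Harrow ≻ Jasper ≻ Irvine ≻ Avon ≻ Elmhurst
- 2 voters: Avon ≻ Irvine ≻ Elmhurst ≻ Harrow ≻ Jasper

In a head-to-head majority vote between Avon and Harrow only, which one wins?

Avon

Ballots ranking Avon above Harrow: 13+2 = 15.
Ballots ranking Harrow above Avon: 11+3 = 14.
Avon wins the head-to-head, 15–14.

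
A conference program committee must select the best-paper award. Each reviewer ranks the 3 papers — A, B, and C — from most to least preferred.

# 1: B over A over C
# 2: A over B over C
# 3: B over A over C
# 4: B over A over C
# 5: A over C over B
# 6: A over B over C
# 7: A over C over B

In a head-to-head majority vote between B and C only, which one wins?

B

Ballots ranking B above C: 5.
Ballots ranking C above B: 2.
B wins the head-to-head, 5–2.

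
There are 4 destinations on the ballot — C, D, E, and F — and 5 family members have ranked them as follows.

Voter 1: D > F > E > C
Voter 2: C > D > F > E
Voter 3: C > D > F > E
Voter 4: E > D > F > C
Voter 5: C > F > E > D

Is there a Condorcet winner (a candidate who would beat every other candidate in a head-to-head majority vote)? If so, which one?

Head-to-head results (5 voters total):
C vs D: C wins 3–2.
C vs E: C wins 3–2.
C vs F: C wins 3–2.
D vs E: D wins 3–2.
D vs F: D wins 4–1.
E vs F: F wins 4–1.
C beats each rival — D (3–2), E (3–2), F (3–2) — so C is the Condorcet winner.

C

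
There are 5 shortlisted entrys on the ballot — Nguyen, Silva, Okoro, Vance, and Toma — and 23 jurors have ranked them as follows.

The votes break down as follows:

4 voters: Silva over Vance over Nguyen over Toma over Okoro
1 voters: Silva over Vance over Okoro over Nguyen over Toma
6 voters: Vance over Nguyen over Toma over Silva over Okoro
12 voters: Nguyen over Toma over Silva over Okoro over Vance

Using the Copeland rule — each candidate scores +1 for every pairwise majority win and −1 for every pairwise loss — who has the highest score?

Pairwise results:
  Nguyen vs Silva: Nguyen wins 18–5.
  Nguyen vs Okoro: Nguyen wins 22–1.
  Nguyen vs Vance: Nguyen wins 12–11.
  Nguyen vs Toma: Nguyen wins 23–0.
  Silva vs Okoro: Silva wins 23–0.
  Silva vs Vance: Silva wins 17–6.
  Silva vs Toma: Toma wins 18–5.
  Okoro vs Vance: Okoro wins 12–11.
  Okoro vs Toma: Toma wins 22–1.
  Vance vs Toma: Toma wins 12–11.
Copeland scores (wins − losses):
  Nguyen: 4 − 0 = 4
  Silva: 2 − 2 = 0
  Okoro: 1 − 3 = -2
  Vance: 0 − 4 = -4
  Toma: 3 − 1 = 2
Nguyen has the best Copeland score.

Nguyen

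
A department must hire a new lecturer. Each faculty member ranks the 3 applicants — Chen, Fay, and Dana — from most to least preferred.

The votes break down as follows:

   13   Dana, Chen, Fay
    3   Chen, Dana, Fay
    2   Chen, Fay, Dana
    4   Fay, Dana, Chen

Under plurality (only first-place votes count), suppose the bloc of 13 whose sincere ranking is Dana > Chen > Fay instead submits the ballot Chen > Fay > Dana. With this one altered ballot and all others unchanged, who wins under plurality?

Chen

First-place totals with the altered ballot: Chen 18, Fay 4, Dana 0.
The switch changes the winner from Dana to Chen.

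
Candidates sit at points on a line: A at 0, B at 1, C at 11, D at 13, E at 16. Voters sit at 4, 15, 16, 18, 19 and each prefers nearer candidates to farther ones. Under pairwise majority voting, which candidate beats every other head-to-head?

E

With single-peaked preferences on a line, the Condorcet winner is the candidate closest to the median voter.
The median voter (position 16) is closest to E at 16.
Check: E vs D — voters closer to E: 4 of 5.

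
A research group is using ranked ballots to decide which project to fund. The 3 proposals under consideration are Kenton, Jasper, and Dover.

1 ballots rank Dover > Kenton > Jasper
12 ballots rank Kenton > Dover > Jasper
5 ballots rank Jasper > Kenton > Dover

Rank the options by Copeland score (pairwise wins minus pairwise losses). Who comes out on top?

Kenton

Pairwise results:
  Kenton vs Jasper: Kenton wins 13–5.
  Kenton vs Dover: Kenton wins 17–1.
  Jasper vs Dover: Dover wins 13–5.
Copeland scores (wins − losses):
  Kenton: 2 − 0 = 2
  Jasper: 0 − 2 = -2
  Dover: 1 − 1 = 0
Kenton has the best Copeland score.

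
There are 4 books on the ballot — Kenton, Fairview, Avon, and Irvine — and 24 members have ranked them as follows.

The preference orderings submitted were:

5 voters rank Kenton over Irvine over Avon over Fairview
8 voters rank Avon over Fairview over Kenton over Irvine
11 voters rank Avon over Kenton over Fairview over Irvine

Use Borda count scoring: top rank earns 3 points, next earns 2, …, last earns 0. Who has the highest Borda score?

Borda scores:
  Kenton: 5·3 + 8·1 + 11·2 = 45
  Fairview: 5·0 + 8·2 + 11·1 = 27
  Avon: 5·1 + 8·3 + 11·3 = 62
  Irvine: 5·2 + 8·0 + 11·0 = 10
Avon has the highest total.

Avon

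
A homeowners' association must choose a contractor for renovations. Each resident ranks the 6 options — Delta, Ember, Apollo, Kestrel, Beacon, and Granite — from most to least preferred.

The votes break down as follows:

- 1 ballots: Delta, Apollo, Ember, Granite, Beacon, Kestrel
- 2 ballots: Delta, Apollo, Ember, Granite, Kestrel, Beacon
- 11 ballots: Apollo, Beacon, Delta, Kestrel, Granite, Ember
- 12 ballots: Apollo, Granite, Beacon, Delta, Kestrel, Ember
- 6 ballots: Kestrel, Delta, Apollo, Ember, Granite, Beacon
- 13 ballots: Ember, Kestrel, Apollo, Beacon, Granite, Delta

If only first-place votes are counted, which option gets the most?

First-place vote totals:
  Delta: 3
  Ember: 13
  Apollo: 23
  Kestrel: 6
  Beacon: 0
  Granite: 0
Apollo has the most first-place votes.

Apollo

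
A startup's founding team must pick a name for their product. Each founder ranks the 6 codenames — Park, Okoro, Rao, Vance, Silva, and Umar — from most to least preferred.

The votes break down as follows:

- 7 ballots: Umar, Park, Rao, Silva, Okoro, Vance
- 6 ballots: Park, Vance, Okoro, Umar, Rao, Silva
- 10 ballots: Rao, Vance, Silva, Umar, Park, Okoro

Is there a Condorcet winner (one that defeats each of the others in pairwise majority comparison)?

Head-to-head results (23 voters total):
Park vs Okoro: Park wins 23–0.
Park vs Rao: Park wins 13–10.
Park vs Vance: Park wins 13–10.
Park vs Silva: Park wins 13–10.
Park vs Umar: Umar wins 17–6.
Okoro vs Rao: Rao wins 17–6.
Okoro vs Vance: Vance wins 16–7.
Okoro vs Silva: Silva wins 17–6.
Okoro vs Umar: Umar wins 17–6.
Rao vs Vance: Rao wins 17–6.
Rao vs Silva: Rao wins 23–0.
Rao vs Umar: Umar wins 13–10.
Vance vs Silva: Vance wins 16–7.
Vance vs Umar: Vance wins 16–7.
Silva vs Umar: Umar wins 13–10.
No candidate beats all others: Park beats Vance beats Umar beats Park, a majority cycle.

No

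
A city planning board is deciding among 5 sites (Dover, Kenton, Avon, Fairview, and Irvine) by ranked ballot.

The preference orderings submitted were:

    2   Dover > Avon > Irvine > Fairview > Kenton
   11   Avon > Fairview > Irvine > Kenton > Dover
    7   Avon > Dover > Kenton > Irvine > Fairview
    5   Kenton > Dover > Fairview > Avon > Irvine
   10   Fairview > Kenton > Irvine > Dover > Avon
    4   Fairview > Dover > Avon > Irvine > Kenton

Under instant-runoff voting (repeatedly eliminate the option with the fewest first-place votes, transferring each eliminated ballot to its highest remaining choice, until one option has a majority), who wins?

Round 1: Avon 18, Fairview 14, Kenton 5, Dover 2, Irvine 0. Irvine has the fewest and is eliminated.
Round 2: Avon 18, Fairview 14, Kenton 5, Dover 2. Dover has the fewest and is eliminated.
Round 3: Avon 20, Fairview 14, Kenton 5. Avon has a majority.

Avon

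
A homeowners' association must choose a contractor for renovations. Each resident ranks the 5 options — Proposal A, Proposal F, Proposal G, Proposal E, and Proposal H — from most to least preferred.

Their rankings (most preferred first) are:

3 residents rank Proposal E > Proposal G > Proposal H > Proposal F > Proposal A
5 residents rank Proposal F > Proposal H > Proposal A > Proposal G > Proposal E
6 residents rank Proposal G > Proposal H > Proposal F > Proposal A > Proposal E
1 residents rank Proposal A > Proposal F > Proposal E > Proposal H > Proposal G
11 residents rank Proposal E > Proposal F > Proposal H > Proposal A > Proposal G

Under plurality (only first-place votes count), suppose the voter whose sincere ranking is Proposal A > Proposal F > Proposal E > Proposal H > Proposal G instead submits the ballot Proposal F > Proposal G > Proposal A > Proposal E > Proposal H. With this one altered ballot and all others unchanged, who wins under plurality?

Proposal E

First-place totals with the altered ballot: Proposal A 0, Proposal F 6, Proposal G 6, Proposal E 14, Proposal H 0.
The winner is unchanged: still Proposal E.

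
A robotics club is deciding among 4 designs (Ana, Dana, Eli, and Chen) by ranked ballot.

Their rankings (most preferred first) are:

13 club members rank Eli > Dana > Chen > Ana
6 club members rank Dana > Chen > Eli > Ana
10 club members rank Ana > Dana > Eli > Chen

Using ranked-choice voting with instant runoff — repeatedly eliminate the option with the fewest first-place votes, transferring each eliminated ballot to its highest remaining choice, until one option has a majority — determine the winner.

Round 1: Eli 13, Ana 10, Dana 6, Chen 0. Chen has the fewest and is eliminated.
Round 2: Eli 13, Ana 10, Dana 6. Dana has the fewest and is eliminated.
Round 3: Eli 19, Ana 10. Eli has a majority.

Eli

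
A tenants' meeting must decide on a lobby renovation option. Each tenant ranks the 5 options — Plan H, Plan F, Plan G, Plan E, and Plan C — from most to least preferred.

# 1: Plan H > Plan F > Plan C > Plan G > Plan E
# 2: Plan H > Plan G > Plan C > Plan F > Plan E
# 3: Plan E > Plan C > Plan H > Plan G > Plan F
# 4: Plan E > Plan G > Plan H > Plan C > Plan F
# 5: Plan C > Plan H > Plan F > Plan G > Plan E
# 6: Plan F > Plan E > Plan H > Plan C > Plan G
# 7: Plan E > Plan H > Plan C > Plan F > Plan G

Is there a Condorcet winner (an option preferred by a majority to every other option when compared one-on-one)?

No

Head-to-head results (7 voters total):
Plan H vs Plan F: Plan H wins 6–1.
Plan H vs Plan G: Plan H wins 6–1.
Plan H vs Plan E: Plan E wins 4–3.
Plan H vs Plan C: Plan H wins 5–2.
Plan F vs Plan G: Plan F wins 4–3.
Plan F vs Plan E: Plan F wins 4–3.
Plan F vs Plan C: Plan C wins 5–2.
Plan G vs Plan E: Plan E wins 4–3.
Plan G vs Plan C: Plan C wins 5–2.
Plan E vs Plan C: Plan E wins 4–3.
No candidate beats all others: Plan H beats Plan F beats Plan E beats Plan H, a majority cycle.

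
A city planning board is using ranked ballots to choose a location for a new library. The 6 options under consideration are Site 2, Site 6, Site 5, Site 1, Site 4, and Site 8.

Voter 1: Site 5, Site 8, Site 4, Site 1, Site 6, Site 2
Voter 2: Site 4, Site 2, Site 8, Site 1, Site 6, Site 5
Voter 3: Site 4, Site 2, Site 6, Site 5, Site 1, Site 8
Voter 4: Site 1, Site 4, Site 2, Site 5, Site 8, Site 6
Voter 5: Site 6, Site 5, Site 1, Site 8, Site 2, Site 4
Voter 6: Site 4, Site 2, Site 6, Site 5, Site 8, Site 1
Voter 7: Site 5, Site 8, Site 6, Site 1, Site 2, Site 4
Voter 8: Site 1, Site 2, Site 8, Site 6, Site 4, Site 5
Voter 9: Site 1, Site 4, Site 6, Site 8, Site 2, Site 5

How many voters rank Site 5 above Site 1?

Ballots ranking Site 5 above Site 1: 5.
Ballots ranking Site 1 above Site 5: 4.
So 5 of 9 voters prefer Site 5 to Site 1.

5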